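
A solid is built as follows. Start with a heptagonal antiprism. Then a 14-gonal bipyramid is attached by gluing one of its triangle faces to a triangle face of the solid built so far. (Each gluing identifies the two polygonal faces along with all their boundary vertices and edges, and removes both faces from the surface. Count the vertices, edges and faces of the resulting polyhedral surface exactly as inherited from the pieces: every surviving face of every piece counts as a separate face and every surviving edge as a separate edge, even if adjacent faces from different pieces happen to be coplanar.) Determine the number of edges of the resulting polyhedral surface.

67

A heptagonal antiprism: V=14, E=28, F=16.
Attach a 14-gonal bipyramid (V=16, E=42, F=28) along a 3-gon: merge 3 vertices and 3 edges, delete both glued faces → V=27, E=67, F=42.
Check: V − E + F = 27 − 67 + 42 = 2.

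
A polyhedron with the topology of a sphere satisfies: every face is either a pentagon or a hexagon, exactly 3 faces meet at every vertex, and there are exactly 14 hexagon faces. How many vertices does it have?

Let x be the number of pentagons; then F = 14 + x.
Edge–face incidences: 2E = 6·14 + 5·x = 84 + 5x.
Every vertex has degree 3, so 3V = 2E.
Euler: V − E + F = 2 ⇒ (2E)/3 − E + (14 + x) = 2.
Multiply by 6: 2·(2E) − 3·(2E) + 6·(14 + x) = 12, i.e. 84 + 6x − (84 + 5x) = 12.
Collecting terms: x = 12.
Then 2E = 84 + 5·12 = 144, so E = 72, V = 2E/3 = 48, F = 14 + 12 = 26.

48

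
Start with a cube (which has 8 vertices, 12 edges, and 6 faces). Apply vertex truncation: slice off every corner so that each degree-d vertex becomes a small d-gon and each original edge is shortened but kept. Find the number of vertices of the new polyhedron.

24

Truncation replaces each original edge-end by a new vertex, so V′ = 2E = 24.
Each original edge survives, and each old vertex of degree d contributes d new edges; summing degrees gives Σd = 2E, so E′ = E + 2E = 3E = 36.
Each original face survives and each original vertex becomes one new face: F′ = F + V = 14.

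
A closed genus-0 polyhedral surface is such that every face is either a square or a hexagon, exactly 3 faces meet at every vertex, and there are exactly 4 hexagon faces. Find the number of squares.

Let x be the number of squares; then F = 4 + x.
Edge–face incidences: 2E = 6·4 + 4·x = 24 + 4x.
Every vertex has degree 3, so 3V = 2E.
Euler: V − E + F = 2 ⇒ (2E)/3 − E + (4 + x) = 2.
Multiply by 6: 2·(2E) − 3·(2E) + 6·(4 + x) = 12, i.e. 24 + 6x − (24 + 4x) = 12.
Collecting terms: 2x = 12, so x = 6.
Then 2E = 24 + 4·6 = 48, so E = 24, V = 2E/3 = 16, F = 4 + 6 = 10.

6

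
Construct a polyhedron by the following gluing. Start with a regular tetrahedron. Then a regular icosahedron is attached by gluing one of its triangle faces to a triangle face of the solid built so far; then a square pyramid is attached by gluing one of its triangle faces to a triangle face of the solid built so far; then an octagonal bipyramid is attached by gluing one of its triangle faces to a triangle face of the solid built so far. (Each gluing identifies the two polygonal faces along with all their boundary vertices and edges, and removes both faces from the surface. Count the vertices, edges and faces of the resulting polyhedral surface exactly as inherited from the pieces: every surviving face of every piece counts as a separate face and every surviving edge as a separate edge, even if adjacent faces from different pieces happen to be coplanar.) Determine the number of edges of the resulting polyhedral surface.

59

A regular tetrahedron: V=4, E=6, F=4.
Attach a regular icosahedron (V=12, E=30, F=20) along a 3-gon: merge 3 vertices and 3 edges, delete both glued faces → V=13, E=33, F=22.
Attach a square pyramid (V=5, E=8, F=5) along a 3-gon: merge 3 vertices and 3 edges, delete both glued faces → V=15, E=38, F=25.
Attach an octagonal bipyramid (V=10, E=24, F=16) along a 3-gon: merge 3 vertices and 3 edges, delete both glued faces → V=22, E=59, F=39.
Check: V − E + F = 22 − 59 + 39 = 2.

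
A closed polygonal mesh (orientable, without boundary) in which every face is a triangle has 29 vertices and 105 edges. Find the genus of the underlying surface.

Every face is a triangle and each edge borders two faces, so 3F = 2·105, giving F = 70.
χ = V − E + F = 29 − 105 + 70 = -6.
For a closed orientable surface χ = 2 − 2g, so g = (2 − (-6))/2 = 4.

4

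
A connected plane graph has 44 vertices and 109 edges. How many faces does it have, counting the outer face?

67

Euler's formula for a connected plane graph: V − E + F = 2, so F = 2 − 44 + 109 = 67.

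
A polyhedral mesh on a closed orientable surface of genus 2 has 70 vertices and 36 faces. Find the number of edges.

For a closed orientable surface of genus 2, χ = 2 − 2·2 = -2.
E = V + F − (-2) = 70 + 36 − (-2) = 108.

108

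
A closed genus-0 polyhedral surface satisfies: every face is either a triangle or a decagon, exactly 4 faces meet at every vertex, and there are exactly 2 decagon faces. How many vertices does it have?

Let x be the number of triangles; then F = 2 + x.
Edge–face incidences: 2E = 10·2 + 3·x = 20 + 3x.
Every vertex has degree 4, so 4V = 2E.
Euler: V − E + F = 2 ⇒ (2E)/4 − E + (2 + x) = 2.
Multiply by 8: 2·(2E) − 4·(2E) + 8·(2 + x) = 16, i.e. 16 + 8x − 2·(20 + 3x) = 16.
Collecting terms: 2x − 24 = 16, so 2x = 40, so x = 20.
Then 2E = 20 + 3·20 = 80, so E = 40, V = 2E/4 = 20, F = 2 + 20 = 22.

20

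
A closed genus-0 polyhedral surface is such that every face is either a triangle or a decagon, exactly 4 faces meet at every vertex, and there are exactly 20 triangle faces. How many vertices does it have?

Let x be the number of decagons; then F = 20 + x.
Edge–face incidences: 2E = 3·20 + 10·x = 60 + 10x.
Every vertex has degree 4, so 4V = 2E.
Euler: V − E + F = 2 ⇒ (2E)/4 − E + (20 + x) = 2.
Multiply by 8: 2·(2E) − 4·(2E) + 8·(20 + x) = 16, i.e. 160 + 8x − 2·(60 + 10x) = 16.
Collecting terms: −12x + 40 = 16, so −12x = −24, so x = 2.
Then 2E = 60 + 10·2 = 80, so E = 40, V = 2E/4 = 20, F = 20 + 2 = 22.

20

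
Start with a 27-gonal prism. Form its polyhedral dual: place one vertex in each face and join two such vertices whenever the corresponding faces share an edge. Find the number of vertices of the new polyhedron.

29

The base solid has V = 54, E = 81, F = 29.
The dual swaps V and F and preserves E: V′ = F = 29, E′ = E = 81, F′ = V = 54.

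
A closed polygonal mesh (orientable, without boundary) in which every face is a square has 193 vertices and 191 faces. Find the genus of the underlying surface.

0

Every face is a square, so 2E = 4·191 = 764, giving E = 382.
χ = V − E + F = 193 − 382 + 191 = 2.
For a closed orientable surface χ = 2 − 2g, so g = (2 − (2))/2 = 0.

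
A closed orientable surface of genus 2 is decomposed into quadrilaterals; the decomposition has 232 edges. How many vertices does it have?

114

χ = 2 − 2·2 = -2, and every face is a square so 4F = 2E.
F = 2E/4 = 116. Then V = -2 + E − F = -2 + 232 − 116 = 114.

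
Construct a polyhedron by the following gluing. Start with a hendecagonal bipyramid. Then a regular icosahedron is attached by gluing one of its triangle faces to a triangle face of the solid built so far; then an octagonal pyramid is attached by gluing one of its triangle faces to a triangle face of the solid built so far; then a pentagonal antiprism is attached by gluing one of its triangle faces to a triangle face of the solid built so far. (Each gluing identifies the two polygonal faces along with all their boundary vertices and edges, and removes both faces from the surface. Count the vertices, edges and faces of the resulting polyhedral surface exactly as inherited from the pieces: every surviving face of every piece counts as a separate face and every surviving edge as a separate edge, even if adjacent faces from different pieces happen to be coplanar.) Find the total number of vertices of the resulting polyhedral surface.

A hendecagonal bipyramid: V=13, E=33, F=22.
Attach a regular icosahedron (V=12, E=30, F=20) along a 3-gon: merge 3 vertices and 3 edges, delete both glued faces → V=22, E=60, F=40.
Attach an octagonal pyramid (V=9, E=16, F=9) along a 3-gon: merge 3 vertices and 3 edges, delete both glued faces → V=28, E=73, F=47.
Attach a pentagonal antiprism (V=10, E=20, F=12) along a 3-gon: merge 3 vertices and 3 edges, delete both glued faces → V=35, E=90, F=57.
Check: V − E + F = 35 − 90 + 57 = 2.

35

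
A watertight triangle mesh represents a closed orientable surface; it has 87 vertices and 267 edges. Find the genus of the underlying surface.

2

Every face is a triangle and each edge borders two faces, so 3F = 2·267, giving F = 178.
χ = V − E + F = 87 − 267 + 178 = -2.
For a closed orientable surface χ = 2 − 2g, so g = (2 − (-2))/2 = 2.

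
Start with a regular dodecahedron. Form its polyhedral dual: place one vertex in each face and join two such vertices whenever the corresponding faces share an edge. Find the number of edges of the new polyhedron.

30

The base solid has V = 20, E = 30, F = 12.
The dual swaps V and F and preserves E: V′ = F = 12, E′ = E = 30, F′ = V = 20.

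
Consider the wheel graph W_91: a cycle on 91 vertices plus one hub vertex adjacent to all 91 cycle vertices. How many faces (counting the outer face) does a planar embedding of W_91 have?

92

W_91 has V = 91 + 1 = 92 vertices and E = 2·91 = 182 edges.
By Euler's formula F = 2 − V + E = 2 − 92 + 182 = 92.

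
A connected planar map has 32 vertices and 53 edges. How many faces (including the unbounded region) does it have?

23

Euler's formula for a connected plane graph: V − E + F = 2, so F = 2 − 32 + 53 = 23.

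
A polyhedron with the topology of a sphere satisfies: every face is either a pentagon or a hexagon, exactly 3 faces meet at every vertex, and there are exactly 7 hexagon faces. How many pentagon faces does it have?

12

Let x be the number of pentagons; then F = 7 + x.
Edge–face incidences: 2E = 6·7 + 5·x = 42 + 5x.
Every vertex has degree 3, so 3V = 2E.
Euler: V − E + F = 2 ⇒ (2E)/3 − E + (7 + x) = 2.
Multiply by 6: 2·(2E) − 3·(2E) + 6·(7 + x) = 12, i.e. 42 + 6x − (42 + 5x) = 12.
Collecting terms: x = 12.
Then 2E = 42 + 5·12 = 102, so E = 51, V = 2E/3 = 34, F = 7 + 12 = 19.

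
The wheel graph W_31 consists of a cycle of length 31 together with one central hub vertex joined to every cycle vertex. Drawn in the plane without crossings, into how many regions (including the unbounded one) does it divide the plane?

W_31 has V = 31 + 1 = 32 vertices and E = 2·31 = 62 edges.
By Euler's formula F = 2 − V + E = 2 − 32 + 62 = 32.

32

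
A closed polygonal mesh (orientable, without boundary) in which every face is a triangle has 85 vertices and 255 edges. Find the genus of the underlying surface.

1

Every face is a triangle and each edge borders two faces, so 3F = 2·255, giving F = 170.
χ = V − E + F = 85 − 255 + 170 = 0.
For a closed orientable surface χ = 2 − 2g, so g = (2 − (0))/2 = 1.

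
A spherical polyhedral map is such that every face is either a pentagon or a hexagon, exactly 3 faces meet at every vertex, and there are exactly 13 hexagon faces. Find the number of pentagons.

12

Let x be the number of pentagons; then F = 13 + x.
Edge–face incidences: 2E = 6·13 + 5·x = 78 + 5x.
Every vertex has degree 3, so 3V = 2E.
Euler: V − E + F = 2 ⇒ (2E)/3 − E + (13 + x) = 2.
Multiply by 6: 2·(2E) − 3·(2E) + 6·(13 + x) = 12, i.e. 78 + 6x − (78 + 5x) = 12.
Collecting terms: x = 12.
Then 2E = 78 + 5·12 = 138, so E = 69, V = 2E/3 = 46, F = 13 + 12 = 25.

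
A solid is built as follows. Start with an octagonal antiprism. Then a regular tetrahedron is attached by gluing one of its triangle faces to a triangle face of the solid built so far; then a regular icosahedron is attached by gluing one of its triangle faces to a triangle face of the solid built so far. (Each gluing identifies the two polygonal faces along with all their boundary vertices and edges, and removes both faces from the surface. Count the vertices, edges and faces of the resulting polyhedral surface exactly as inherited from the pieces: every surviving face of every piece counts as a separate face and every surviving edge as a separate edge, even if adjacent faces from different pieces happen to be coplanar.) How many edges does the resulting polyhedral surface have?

An octagonal antiprism: V=16, E=32, F=18.
Attach a regular tetrahedron (V=4, E=6, F=4) along a 3-gon: merge 3 vertices and 3 edges, delete both glued faces → V=17, E=35, F=20.
Attach a regular icosahedron (V=12, E=30, F=20) along a 3-gon: merge 3 vertices and 3 edges, delete both glued faces → V=26, E=62, F=38.
Check: V − E + F = 26 − 62 + 38 = 2.

62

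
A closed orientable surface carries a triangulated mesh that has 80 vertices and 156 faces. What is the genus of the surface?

0

Every face is a triangle, so 2E = 3·156 = 468, giving E = 234.
χ = V − E + F = 80 − 234 + 156 = 2.
For a closed orientable surface χ = 2 − 2g, so g = (2 − (2))/2 = 0.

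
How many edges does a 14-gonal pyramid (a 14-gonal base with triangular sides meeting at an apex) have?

A pyramid on an n-gon base has one n-gon and n triangles: V = 14 + 1 = 15, E = 2·14 = 28, F = 14 + 1 = 15.
Check: V − E + F = 15 − 28 + 15 = 2.

28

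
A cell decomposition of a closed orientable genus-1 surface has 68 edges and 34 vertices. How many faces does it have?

For a closed orientable surface of genus 1, χ = 2 − 2·1 = 0.
F = 0 − V + E = 0 − 34 + 68 = 34.

34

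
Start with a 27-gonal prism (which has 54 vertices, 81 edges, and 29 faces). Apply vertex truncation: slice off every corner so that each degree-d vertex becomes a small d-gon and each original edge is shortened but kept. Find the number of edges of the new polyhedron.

243

Truncation replaces each original edge-end by a new vertex, so V′ = 2E = 162.
Each original edge survives, and each old vertex of degree d contributes d new edges; summing degrees gives Σd = 2E, so E′ = E + 2E = 3E = 243.
Each original face survives and each original vertex becomes one new face: F′ = F + V = 83.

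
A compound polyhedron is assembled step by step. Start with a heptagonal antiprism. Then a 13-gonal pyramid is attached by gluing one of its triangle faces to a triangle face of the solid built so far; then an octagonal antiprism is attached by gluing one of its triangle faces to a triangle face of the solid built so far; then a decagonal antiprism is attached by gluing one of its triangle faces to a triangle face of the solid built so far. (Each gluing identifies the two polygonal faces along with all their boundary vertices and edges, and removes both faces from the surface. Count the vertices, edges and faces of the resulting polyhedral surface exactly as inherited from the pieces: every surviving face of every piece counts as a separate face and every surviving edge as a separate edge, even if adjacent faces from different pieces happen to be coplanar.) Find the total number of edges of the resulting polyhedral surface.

A heptagonal antiprism: V=14, E=28, F=16.
Attach a 13-gonal pyramid (V=14, E=26, F=14) along a 3-gon: merge 3 vertices and 3 edges, delete both glued faces → V=25, E=51, F=28.
Attach an octagonal antiprism (V=16, E=32, F=18) along a 3-gon: merge 3 vertices and 3 edges, delete both glued faces → V=38, E=80, F=44.
Attach a decagonal antiprism (V=20, E=40, F=22) along a 3-gon: merge 3 vertices and 3 edges, delete both glued faces → V=55, E=117, F=64.
Check: V − E + F = 55 − 117 + 64 = 2.

117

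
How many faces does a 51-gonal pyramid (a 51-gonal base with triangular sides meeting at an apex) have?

A pyramid on an n-gon base has one n-gon and n triangles: V = 51 + 1 = 52, E = 2·51 = 102, F = 51 + 1 = 52.
Check: V − E + F = 52 − 102 + 52 = 2.

52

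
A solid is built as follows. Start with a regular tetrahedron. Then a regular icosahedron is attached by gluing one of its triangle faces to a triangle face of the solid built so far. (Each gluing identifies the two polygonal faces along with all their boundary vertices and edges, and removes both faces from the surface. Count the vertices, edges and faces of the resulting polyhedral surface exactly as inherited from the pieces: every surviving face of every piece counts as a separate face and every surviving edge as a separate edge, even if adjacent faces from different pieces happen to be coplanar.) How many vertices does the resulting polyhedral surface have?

13

A regular tetrahedron: V=4, E=6, F=4.
Attach a regular icosahedron (V=12, E=30, F=20) along a 3-gon: merge 3 vertices and 3 edges, delete both glued faces → V=13, E=33, F=22.
Check: V − E + F = 13 − 33 + 22 = 2.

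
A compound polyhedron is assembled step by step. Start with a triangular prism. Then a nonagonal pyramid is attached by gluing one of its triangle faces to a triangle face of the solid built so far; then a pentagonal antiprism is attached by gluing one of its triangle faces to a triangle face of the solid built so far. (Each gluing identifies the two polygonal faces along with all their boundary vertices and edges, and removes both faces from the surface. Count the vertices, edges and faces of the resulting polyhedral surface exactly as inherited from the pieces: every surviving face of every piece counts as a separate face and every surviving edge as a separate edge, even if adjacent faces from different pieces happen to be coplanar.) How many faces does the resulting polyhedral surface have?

A triangular prism: V=6, E=9, F=5.
Attach a nonagonal pyramid (V=10, E=18, F=10) along a 3-gon: merge 3 vertices and 3 edges, delete both glued faces → V=13, E=24, F=13.
Attach a pentagonal antiprism (V=10, E=20, F=12) along a 3-gon: merge 3 vertices and 3 edges, delete both glued faces → V=20, E=41, F=23.
Check: V − E + F = 20 − 41 + 23 = 2.

23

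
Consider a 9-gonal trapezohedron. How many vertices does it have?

The n-trapezohedron (dual of the n-antiprism) has V = 2·9 + 2 = 20, E = 4·9 = 36, F = 2·9 = 18.

20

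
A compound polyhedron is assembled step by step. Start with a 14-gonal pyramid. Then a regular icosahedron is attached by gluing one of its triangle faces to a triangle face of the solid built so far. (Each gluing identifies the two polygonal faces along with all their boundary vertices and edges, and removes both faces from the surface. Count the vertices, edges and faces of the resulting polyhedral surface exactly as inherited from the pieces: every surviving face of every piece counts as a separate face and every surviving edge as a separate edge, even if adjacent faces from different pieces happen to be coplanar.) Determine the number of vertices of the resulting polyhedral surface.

A 14-gonal pyramid: V=15, E=28, F=15.
Attach a regular icosahedron (V=12, E=30, F=20) along a 3-gon: merge 3 vertices and 3 edges, delete both glued faces → V=24, E=55, F=33.
Check: V − E + F = 24 − 55 + 33 = 2.

24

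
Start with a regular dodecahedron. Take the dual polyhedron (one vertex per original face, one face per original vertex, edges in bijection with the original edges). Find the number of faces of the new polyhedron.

20

The base solid has V = 20, E = 30, F = 12.
The dual swaps V and F and preserves E: V′ = F = 12, E′ = E = 30, F′ = V = 20.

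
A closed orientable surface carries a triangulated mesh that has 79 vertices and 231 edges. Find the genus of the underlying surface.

0

Every face is a triangle and each edge borders two faces, so 3F = 2·231, giving F = 154.
χ = V − E + F = 79 − 231 + 154 = 2.
For a closed orientable surface χ = 2 − 2g, so g = (2 − (2))/2 = 0.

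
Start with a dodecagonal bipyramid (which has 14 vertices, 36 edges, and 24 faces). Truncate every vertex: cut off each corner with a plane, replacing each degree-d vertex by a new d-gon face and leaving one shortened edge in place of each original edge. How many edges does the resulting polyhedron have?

108

Truncation replaces each original edge-end by a new vertex, so V′ = 2E = 72.
Each original edge survives, and each old vertex of degree d contributes d new edges; summing degrees gives Σd = 2E, so E′ = E + 2E = 3E = 108.
Each original face survives and each original vertex becomes one new face: F′ = F + V = 38.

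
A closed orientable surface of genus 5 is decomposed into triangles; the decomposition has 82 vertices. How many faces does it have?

χ = 2 − 2·5 = -8, and every face is a triangle so 3F = 2E.
V − E + F = -8 with E = 3F/2 gives 82 − (3/2 − 1)·F = -8, so F = 180 and E = 270.

180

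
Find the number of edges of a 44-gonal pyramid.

A pyramid on an n-gon base has one n-gon and n triangles: V = 44 + 1 = 45, E = 2·44 = 88, F = 44 + 1 = 45.

88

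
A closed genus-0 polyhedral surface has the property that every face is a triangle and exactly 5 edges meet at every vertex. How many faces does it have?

Each face has 3 edges and each edge borders two faces, so 2E = 3F.
Each vertex has degree 5, so 5V = 2E and hence V = 3F/5.
Euler: V − E + F = 2 ⇒ (3F/5) − (3F/2) + F = 2.
Multiply by 10: (6 − 15 + 10)F = 20, i.e. 1F = 20.
So F = 20, E = 3·20/2 = 30, V = 3·20/5 = 12.

20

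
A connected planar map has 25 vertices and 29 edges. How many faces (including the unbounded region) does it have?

6

Euler's formula for a connected plane graph: V − E + F = 2, so F = 2 − 25 + 29 = 6.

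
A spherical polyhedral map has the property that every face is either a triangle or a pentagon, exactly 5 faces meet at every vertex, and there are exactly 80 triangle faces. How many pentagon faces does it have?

12

Let x be the number of pentagons; then F = 80 + x.
Edge–face incidences: 2E = 3·80 + 5·x = 240 + 5x.
Every vertex has degree 5, so 5V = 2E.
Euler: V − E + F = 2 ⇒ (2E)/5 − E + (80 + x) = 2.
Multiply by 10: 2·(2E) − 5·(2E) + 10·(80 + x) = 20, i.e. 800 + 10x − 3·(240 + 5x) = 20.
Collecting terms: −5x + 80 = 20, so −5x = −60, so x = 12.
Then 2E = 240 + 5·12 = 300, so E = 150, V = 2E/5 = 60, F = 80 + 12 = 92.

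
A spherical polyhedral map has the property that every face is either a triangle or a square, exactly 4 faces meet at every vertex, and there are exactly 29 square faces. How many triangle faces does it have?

8

Let x be the number of triangles; then F = 29 + x.
Edge–face incidences: 2E = 4·29 + 3·x = 116 + 3x.
Every vertex has degree 4, so 4V = 2E.
Euler: V − E + F = 2 ⇒ (2E)/4 − E + (29 + x) = 2.
Multiply by 8: 2·(2E) − 4·(2E) + 8·(29 + x) = 16, i.e. 232 + 8x − 2·(116 + 3x) = 16.
Collecting terms: 2x = 16, so x = 8.
Then 2E = 116 + 3·8 = 140, so E = 70, V = 2E/4 = 35, F = 29 + 8 = 37.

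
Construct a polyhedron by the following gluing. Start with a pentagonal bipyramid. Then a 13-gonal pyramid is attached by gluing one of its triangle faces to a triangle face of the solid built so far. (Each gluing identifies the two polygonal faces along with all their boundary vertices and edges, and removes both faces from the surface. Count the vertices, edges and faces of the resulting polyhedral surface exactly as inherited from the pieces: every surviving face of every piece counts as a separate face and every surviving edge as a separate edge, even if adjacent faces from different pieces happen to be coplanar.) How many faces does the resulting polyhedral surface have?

22

A pentagonal bipyramid: V=7, E=15, F=10.
Attach a 13-gonal pyramid (V=14, E=26, F=14) along a 3-gon: merge 3 vertices and 3 edges, delete both glued faces → V=18, E=38, F=22.
Check: V − E + F = 18 − 38 + 22 = 2.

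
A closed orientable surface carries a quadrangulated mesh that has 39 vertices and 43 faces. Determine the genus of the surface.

Every face is a square, so 2E = 4·43 = 172, giving E = 86.
χ = V − E + F = 39 − 86 + 43 = -4.
For a closed orientable surface χ = 2 − 2g, so g = (2 − (-4))/2 = 3.

3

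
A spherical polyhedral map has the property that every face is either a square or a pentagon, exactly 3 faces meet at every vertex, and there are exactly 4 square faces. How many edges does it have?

Let x be the number of pentagons; then F = 4 + x.
Edge–face incidences: 2E = 4·4 + 5·x = 16 + 5x.
Every vertex has degree 3, so 3V = 2E.
Euler: V − E + F = 2 ⇒ (2E)/3 − E + (4 + x) = 2.
Multiply by 6: 2·(2E) − 3·(2E) + 6·(4 + x) = 12, i.e. 24 + 6x − (16 + 5x) = 12.
Collecting terms: x + 8 = 12, so x = 4.
Then 2E = 16 + 5·4 = 36, so E = 18, V = 2E/3 = 12, F = 4 + 4 = 8.

18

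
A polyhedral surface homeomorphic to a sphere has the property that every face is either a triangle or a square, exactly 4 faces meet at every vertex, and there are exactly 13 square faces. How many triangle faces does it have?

Let x be the number of triangles; then F = 13 + x.
Edge–face incidences: 2E = 4·13 + 3·x = 52 + 3x.
Every vertex has degree 4, so 4V = 2E.
Euler: V − E + F = 2 ⇒ (2E)/4 − E + (13 + x) = 2.
Multiply by 8: 2·(2E) − 4·(2E) + 8·(13 + x) = 16, i.e. 104 + 8x − 2·(52 + 3x) = 16.
Collecting terms: 2x = 16, so x = 8.
Then 2E = 52 + 3·8 = 76, so E = 38, V = 2E/4 = 19, F = 13 + 8 = 21.

8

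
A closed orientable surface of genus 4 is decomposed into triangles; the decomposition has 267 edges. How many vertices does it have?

83

χ = 2 − 2·4 = -6, and every face is a triangle so 3F = 2E.
F = 2E/3 = 178. Then V = -6 + E − F = -6 + 267 − 178 = 83.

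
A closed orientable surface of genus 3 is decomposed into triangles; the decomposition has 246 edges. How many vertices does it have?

78

χ = 2 − 2·3 = -4, and every face is a triangle so 3F = 2E.
F = 2E/3 = 164. Then V = -4 + E − F = -4 + 246 − 164 = 78.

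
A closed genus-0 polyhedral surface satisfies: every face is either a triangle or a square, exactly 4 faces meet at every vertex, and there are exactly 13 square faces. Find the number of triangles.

8

Let x be the number of triangles; then F = 13 + x.
Edge–face incidences: 2E = 4·13 + 3·x = 52 + 3x.
Every vertex has degree 4, so 4V = 2E.
Euler: V − E + F = 2 ⇒ (2E)/4 − E + (13 + x) = 2.
Multiply by 8: 2·(2E) − 4·(2E) + 8·(13 + x) = 16, i.e. 104 + 8x − 2·(52 + 3x) = 16.
Collecting terms: 2x = 16, so x = 8.
Then 2E = 52 + 3·8 = 76, so E = 38, V = 2E/4 = 19, F = 13 + 8 = 21.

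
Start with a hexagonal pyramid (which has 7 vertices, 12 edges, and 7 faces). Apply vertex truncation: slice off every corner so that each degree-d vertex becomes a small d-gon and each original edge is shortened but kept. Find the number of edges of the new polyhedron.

36

Truncation replaces each original edge-end by a new vertex, so V′ = 2E = 24.
Each original edge survives, and each old vertex of degree d contributes d new edges; summing degrees gives Σd = 2E, so E′ = E + 2E = 3E = 36.
Each original face survives and each original vertex becomes one new face: F′ = F + V = 14.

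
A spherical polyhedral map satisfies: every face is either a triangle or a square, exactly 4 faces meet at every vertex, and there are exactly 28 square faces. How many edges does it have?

Let x be the number of triangles; then F = 28 + x.
Edge–face incidences: 2E = 4·28 + 3·x = 112 + 3x.
Every vertex has degree 4, so 4V = 2E.
Euler: V − E + F = 2 ⇒ (2E)/4 − E + (28 + x) = 2.
Multiply by 8: 2·(2E) − 4·(2E) + 8·(28 + x) = 16, i.e. 224 + 8x − 2·(112 + 3x) = 16.
Collecting terms: 2x = 16, so x = 8.
Then 2E = 112 + 3·8 = 136, so E = 68, V = 2E/4 = 34, F = 28 + 8 = 36.

68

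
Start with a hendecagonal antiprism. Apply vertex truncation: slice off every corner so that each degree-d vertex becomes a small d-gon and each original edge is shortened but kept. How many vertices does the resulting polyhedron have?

88

The base solid has V = 22, E = 44, F = 24.
Truncation replaces each original edge-end by a new vertex, so V′ = 2E = 88.
Each original edge survives, and each old vertex of degree d contributes d new edges; summing degrees gives Σd = 2E, so E′ = E + 2E = 3E = 132.
Each original face survives and each original vertex becomes one new face: F′ = F + V = 46.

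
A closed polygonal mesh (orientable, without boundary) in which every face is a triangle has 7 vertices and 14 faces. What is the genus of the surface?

Every face is a triangle, so 2E = 3·14 = 42, giving E = 21.
χ = V − E + F = 7 − 21 + 14 = 0.
For a closed orientable surface χ = 2 − 2g, so g = (2 − (0))/2 = 1.

1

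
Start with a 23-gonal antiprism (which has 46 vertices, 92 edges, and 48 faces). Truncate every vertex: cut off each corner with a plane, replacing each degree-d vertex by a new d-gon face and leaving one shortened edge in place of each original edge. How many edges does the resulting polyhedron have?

276

Truncation replaces each original edge-end by a new vertex, so V′ = 2E = 184.
Each original edge survives, and each old vertex of degree d contributes d new edges; summing degrees gives Σd = 2E, so E′ = E + 2E = 3E = 276.
Each original face survives and each original vertex becomes one new face: F′ = F + V = 94.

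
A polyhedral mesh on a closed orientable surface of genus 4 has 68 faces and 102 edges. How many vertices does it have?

For a closed orientable surface of genus 4, χ = 2 − 2·4 = -6.
V = -6 + E − F = -6 + 102 − 68 = 28.

28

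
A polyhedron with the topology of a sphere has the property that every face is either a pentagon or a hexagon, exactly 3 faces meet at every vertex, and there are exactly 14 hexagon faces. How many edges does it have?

Let x be the number of pentagons; then F = 14 + x.
Edge–face incidences: 2E = 6·14 + 5·x = 84 + 5x.
Every vertex has degree 3, so 3V = 2E.
Euler: V − E + F = 2 ⇒ (2E)/3 − E + (14 + x) = 2.
Multiply by 6: 2·(2E) − 3·(2E) + 6·(14 + x) = 12, i.e. 84 + 6x − (84 + 5x) = 12.
Collecting terms: x = 12.
Then 2E = 84 + 5·12 = 144, so E = 72, V = 2E/3 = 48, F = 14 + 12 = 26.

72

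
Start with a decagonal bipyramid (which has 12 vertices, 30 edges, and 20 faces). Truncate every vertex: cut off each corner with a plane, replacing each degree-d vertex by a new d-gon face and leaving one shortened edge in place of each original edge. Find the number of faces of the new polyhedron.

Truncation replaces each original edge-end by a new vertex, so V′ = 2E = 60.
Each original edge survives, and each old vertex of degree d contributes d new edges; summing degrees gives Σd = 2E, so E′ = E + 2E = 3E = 90.
Each original face survives and each original vertex becomes one new face: F′ = F + V = 32.

32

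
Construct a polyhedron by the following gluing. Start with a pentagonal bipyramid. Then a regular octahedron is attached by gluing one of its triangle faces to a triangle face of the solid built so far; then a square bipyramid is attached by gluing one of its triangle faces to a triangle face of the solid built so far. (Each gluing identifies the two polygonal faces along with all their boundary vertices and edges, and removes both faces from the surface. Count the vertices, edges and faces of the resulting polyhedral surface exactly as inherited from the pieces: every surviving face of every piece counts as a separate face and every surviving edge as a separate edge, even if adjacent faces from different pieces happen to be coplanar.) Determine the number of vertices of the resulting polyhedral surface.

A pentagonal bipyramid: V=7, E=15, F=10.
Attach a regular octahedron (V=6, E=12, F=8) along a 3-gon: merge 3 vertices and 3 edges, delete both glued faces → V=10, E=24, F=16.
Attach a square bipyramid (V=6, E=12, F=8) along a 3-gon: merge 3 vertices and 3 edges, delete both glued faces → V=13, E=33, F=22.
Check: V − E + F = 13 − 33 + 22 = 2.

13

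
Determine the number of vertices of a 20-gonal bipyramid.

22

A bipyramid over an n-gon has 2n triangular faces and n + 2 vertices: V = 20 + 2 = 22, E = 3·20 = 60, F = 2·20 = 40.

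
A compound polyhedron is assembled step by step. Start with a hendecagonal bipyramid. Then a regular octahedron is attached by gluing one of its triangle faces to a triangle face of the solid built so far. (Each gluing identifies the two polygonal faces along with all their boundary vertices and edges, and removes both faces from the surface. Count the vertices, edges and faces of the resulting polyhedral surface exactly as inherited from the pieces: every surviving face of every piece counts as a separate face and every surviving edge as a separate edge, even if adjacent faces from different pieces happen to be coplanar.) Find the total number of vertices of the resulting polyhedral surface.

A hendecagonal bipyramid: V=13, E=33, F=22.
Attach a regular octahedron (V=6, E=12, F=8) along a 3-gon: merge 3 vertices and 3 edges, delete both glued faces → V=16, E=42, F=28.
Check: V − E + F = 16 − 42 + 28 = 2.

16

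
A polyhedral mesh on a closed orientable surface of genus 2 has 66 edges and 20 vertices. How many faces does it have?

44

For a closed orientable surface of genus 2, χ = 2 − 2·2 = -2.
F = -2 − V + E = -2 − 20 + 66 = 44.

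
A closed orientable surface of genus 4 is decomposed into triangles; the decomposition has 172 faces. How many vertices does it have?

80

χ = 2 − 2·4 = -6, and every face is a triangle so 3F = 2E.
E = 3·172/2 = 258. Then V = -6 + E − F = -6 + 258 − 172 = 80.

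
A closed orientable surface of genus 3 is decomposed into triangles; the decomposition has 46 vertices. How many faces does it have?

χ = 2 − 2·3 = -4, and every face is a triangle so 3F = 2E.
V − E + F = -4 with E = 3F/2 gives 46 − (3/2 − 1)·F = -4, so F = 100 and E = 150.

100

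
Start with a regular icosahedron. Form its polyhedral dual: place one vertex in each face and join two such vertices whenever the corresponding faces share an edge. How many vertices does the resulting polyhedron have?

20

The base solid has V = 12, E = 30, F = 20.
The dual swaps V and F and preserves E: V′ = F = 20, E′ = E = 30, F′ = V = 12.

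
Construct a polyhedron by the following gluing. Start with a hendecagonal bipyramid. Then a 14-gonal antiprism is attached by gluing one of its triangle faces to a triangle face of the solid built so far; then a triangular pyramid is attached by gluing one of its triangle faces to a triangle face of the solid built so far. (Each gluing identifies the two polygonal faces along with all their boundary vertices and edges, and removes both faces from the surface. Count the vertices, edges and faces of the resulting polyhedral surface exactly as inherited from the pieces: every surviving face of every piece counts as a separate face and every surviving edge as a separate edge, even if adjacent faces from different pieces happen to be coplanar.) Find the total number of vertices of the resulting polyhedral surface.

39

A hendecagonal bipyramid: V=13, E=33, F=22.
Attach a 14-gonal antiprism (V=28, E=56, F=30) along a 3-gon: merge 3 vertices and 3 edges, delete both glued faces → V=38, E=86, F=50.
Attach a triangular pyramid (V=4, E=6, F=4) along a 3-gon: merge 3 vertices and 3 edges, delete both glued faces → V=39, E=89, F=52.
Check: V − E + F = 39 − 89 + 52 = 2.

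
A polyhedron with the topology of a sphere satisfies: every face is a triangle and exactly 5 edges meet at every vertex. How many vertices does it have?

Each face has 3 edges and each edge borders two faces, so 2E = 3F.
Each vertex has degree 5, so 5V = 2E and hence V = 3F/5.
Euler: V − E + F = 2 ⇒ (3F/5) − (3F/2) + F = 2.
Multiply by 10: (6 − 15 + 10)F = 20, i.e. 1F = 20.
So F = 20, E = 3·20/2 = 30, V = 3·20/5 = 12.

12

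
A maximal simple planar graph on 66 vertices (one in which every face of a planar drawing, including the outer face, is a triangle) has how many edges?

192

In a plane triangulation 3F = 2E and V − E + F = 2, so E = 3V − 6 = 3·66 − 6 = 192.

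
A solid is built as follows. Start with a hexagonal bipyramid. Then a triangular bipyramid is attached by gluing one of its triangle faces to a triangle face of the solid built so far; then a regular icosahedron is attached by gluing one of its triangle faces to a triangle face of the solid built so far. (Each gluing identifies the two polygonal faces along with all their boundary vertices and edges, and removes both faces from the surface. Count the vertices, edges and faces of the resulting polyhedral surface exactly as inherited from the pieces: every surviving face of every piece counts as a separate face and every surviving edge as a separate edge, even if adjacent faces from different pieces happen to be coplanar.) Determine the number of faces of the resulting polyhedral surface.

34

A hexagonal bipyramid: V=8, E=18, F=12.
Attach a triangular bipyramid (V=5, E=9, F=6) along a 3-gon: merge 3 vertices and 3 edges, delete both glued faces → V=10, E=24, F=16.
Attach a regular icosahedron (V=12, E=30, F=20) along a 3-gon: merge 3 vertices and 3 edges, delete both glued faces → V=19, E=51, F=34.
Check: V − E + F = 19 − 51 + 34 = 2.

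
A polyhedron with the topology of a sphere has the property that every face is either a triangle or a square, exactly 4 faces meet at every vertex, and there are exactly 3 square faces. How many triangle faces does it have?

8

Let x be the number of triangles; then F = 3 + x.
Edge–face incidences: 2E = 4·3 + 3·x = 12 + 3x.
Every vertex has degree 4, so 4V = 2E.
Euler: V − E + F = 2 ⇒ (2E)/4 − E + (3 + x) = 2.
Multiply by 8: 2·(2E) − 4·(2E) + 8·(3 + x) = 16, i.e. 24 + 8x − 2·(12 + 3x) = 16.
Collecting terms: 2x = 16, so x = 8.
Then 2E = 12 + 3·8 = 36, so E = 18, V = 2E/4 = 9, F = 3 + 8 = 11.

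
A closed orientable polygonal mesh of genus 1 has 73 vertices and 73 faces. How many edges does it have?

For a closed orientable surface of genus 1, χ = 2 − 2·1 = 0.
E = V + F − (0) = 73 + 73 − (0) = 146.

146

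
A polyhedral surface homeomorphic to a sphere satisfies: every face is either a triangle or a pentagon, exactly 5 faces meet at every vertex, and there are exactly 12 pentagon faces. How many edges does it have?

150

Let x be the number of triangles; then F = 12 + x.
Edge–face incidences: 2E = 5·12 + 3·x = 60 + 3x.
Every vertex has degree 5, so 5V = 2E.
Euler: V − E + F = 2 ⇒ (2E)/5 − E + (12 + x) = 2.
Multiply by 10: 2·(2E) − 5·(2E) + 10·(12 + x) = 20, i.e. 120 + 10x − 3·(60 + 3x) = 20.
Collecting terms: x − 60 = 20, so x = 80.
Then 2E = 60 + 3·80 = 300, so E = 150, V = 2E/5 = 60, F = 12 + 80 = 92.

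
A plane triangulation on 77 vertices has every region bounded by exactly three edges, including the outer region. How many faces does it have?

In a plane triangulation 3F = 2E and V − E + F = 2, so F = 2V − 4 = 2·77 − 4 = 150.

150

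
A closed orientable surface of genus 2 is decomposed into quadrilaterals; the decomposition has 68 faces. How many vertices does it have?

66

χ = 2 − 2·2 = -2, and every face is a square so 4F = 2E.
E = 4·68/2 = 136. Then V = -2 + E − F = -2 + 136 − 68 = 66.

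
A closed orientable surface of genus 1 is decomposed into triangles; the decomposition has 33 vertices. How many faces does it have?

66

χ = 2 − 2·1 = 0, and every face is a triangle so 3F = 2E.
V − E + F = 0 with E = 3F/2 gives 33 − (3/2 − 1)·F = 0, so F = 66 and E = 99.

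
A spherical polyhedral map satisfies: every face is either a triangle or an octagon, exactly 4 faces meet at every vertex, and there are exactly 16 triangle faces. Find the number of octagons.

Let x be the number of octagons; then F = 16 + x.
Edge–face incidences: 2E = 3·16 + 8·x = 48 + 8x.
Every vertex has degree 4, so 4V = 2E.
Euler: V − E + F = 2 ⇒ (2E)/4 − E + (16 + x) = 2.
Multiply by 8: 2·(2E) − 4·(2E) + 8·(16 + x) = 16, i.e. 128 + 8x − 2·(48 + 8x) = 16.
Collecting terms: −8x + 32 = 16, so −8x = −16, so x = 2.
Then 2E = 48 + 8·2 = 64, so E = 32, V = 2E/4 = 16, F = 16 + 2 = 18.

2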